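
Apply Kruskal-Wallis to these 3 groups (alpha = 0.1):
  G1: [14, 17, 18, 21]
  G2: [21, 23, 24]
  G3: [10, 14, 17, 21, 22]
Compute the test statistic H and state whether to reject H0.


Step 1: Combine all N = 12 observations and assign midranks.
sorted (value, group, rank): (10,G3,1), (14,G1,2.5), (14,G3,2.5), (17,G1,4.5), (17,G3,4.5), (18,G1,6), (21,G1,8), (21,G2,8), (21,G3,8), (22,G3,10), (23,G2,11), (24,G2,12)
Step 2: Sum ranks within each group.
R_1 = 21 (n_1 = 4)
R_2 = 31 (n_2 = 3)
R_3 = 26 (n_3 = 5)
Step 3: H = 12/(N(N+1)) * sum(R_i^2/n_i) - 3(N+1)
     = 12/(12*13) * (21^2/4 + 31^2/3 + 26^2/5) - 3*13
     = 0.076923 * 565.783 - 39
     = 4.521795.
Step 4: Ties present; correction factor C = 1 - 36/(12^3 - 12) = 0.979021. Corrected H = 4.521795 / 0.979021 = 4.618690.
Step 5: Under H0, H ~ chi^2(2); p-value = 0.099326.
Step 6: alpha = 0.1. reject H0.

H = 4.6187, df = 2, p = 0.099326, reject H0.


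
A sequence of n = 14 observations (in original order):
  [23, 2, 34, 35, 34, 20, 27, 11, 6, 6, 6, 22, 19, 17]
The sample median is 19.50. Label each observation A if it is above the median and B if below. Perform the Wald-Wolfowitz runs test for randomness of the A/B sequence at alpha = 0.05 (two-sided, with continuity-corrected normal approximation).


Step 1: Compute median = 19.50; label A = above, B = below.
Labels in order: ABAAAAABBBBABB  (n_A = 7, n_B = 7)
Step 2: Count runs R = 6.
Step 3: Under H0 (random ordering), E[R] = 2*n_A*n_B/(n_A+n_B) + 1 = 2*7*7/14 + 1 = 8.0000.
        Var[R] = 2*n_A*n_B*(2*n_A*n_B - n_A - n_B) / ((n_A+n_B)^2 * (n_A+n_B-1)) = 8232/2548 = 3.2308.
        SD[R] = 1.7974.
Step 4: Continuity-corrected z = (R + 0.5 - E[R]) / SD[R] = (6 + 0.5 - 8.0000) / 1.7974 = -0.8345.
Step 5: Two-sided p-value via normal approximation = 2*(1 - Phi(|z|)) = 0.403986.
Step 6: alpha = 0.05. fail to reject H0.

R = 6, z = -0.8345, p = 0.403986, fail to reject H0.


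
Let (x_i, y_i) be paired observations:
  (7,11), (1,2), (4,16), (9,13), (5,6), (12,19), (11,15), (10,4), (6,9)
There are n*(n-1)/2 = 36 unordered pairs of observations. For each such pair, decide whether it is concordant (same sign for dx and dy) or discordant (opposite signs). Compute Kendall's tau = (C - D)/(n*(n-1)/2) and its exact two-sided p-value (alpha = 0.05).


Step 1: Enumerate the 36 unordered pairs (i,j) with i<j and classify each by sign(x_j-x_i) * sign(y_j-y_i).
  (1,2):dx=-6,dy=-9->C; (1,3):dx=-3,dy=+5->D; (1,4):dx=+2,dy=+2->C; (1,5):dx=-2,dy=-5->C
  (1,6):dx=+5,dy=+8->C; (1,7):dx=+4,dy=+4->C; (1,8):dx=+3,dy=-7->D; (1,9):dx=-1,dy=-2->C
  (2,3):dx=+3,dy=+14->C; (2,4):dx=+8,dy=+11->C; (2,5):dx=+4,dy=+4->C; (2,6):dx=+11,dy=+17->C
  (2,7):dx=+10,dy=+13->C; (2,8):dx=+9,dy=+2->C; (2,9):dx=+5,dy=+7->C; (3,4):dx=+5,dy=-3->D
  (3,5):dx=+1,dy=-10->D; (3,6):dx=+8,dy=+3->C; (3,7):dx=+7,dy=-1->D; (3,8):dx=+6,dy=-12->D
  (3,9):dx=+2,dy=-7->D; (4,5):dx=-4,dy=-7->C; (4,6):dx=+3,dy=+6->C; (4,7):dx=+2,dy=+2->C
  (4,8):dx=+1,dy=-9->D; (4,9):dx=-3,dy=-4->C; (5,6):dx=+7,dy=+13->C; (5,7):dx=+6,dy=+9->C
  (5,8):dx=+5,dy=-2->D; (5,9):dx=+1,dy=+3->C; (6,7):dx=-1,dy=-4->C; (6,8):dx=-2,dy=-15->C
  (6,9):dx=-6,dy=-10->C; (7,8):dx=-1,dy=-11->C; (7,9):dx=-5,dy=-6->C; (8,9):dx=-4,dy=+5->D
Step 2: C = 26, D = 10, total pairs = 36.
Step 3: tau = (C - D)/(n(n-1)/2) = (26 - 10)/36 = 0.444444.
Step 4: Exact two-sided p-value (enumerate n! = 362880 permutations of y under H0): p = 0.119439.
Step 5: alpha = 0.05. fail to reject H0.

tau_b = 0.4444 (C=26, D=10), p = 0.119439, fail to reject H0.


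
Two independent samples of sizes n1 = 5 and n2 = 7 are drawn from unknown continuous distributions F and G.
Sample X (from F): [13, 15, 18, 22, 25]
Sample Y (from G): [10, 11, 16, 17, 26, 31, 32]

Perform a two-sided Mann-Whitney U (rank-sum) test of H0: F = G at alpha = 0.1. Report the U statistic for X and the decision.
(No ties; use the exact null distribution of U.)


Step 1: Combine and sort all 12 observations; assign midranks.
sorted (value, group): (10,Y), (11,Y), (13,X), (15,X), (16,Y), (17,Y), (18,X), (22,X), (25,X), (26,Y), (31,Y), (32,Y)
ranks: 10->1, 11->2, 13->3, 15->4, 16->5, 17->6, 18->7, 22->8, 25->9, 26->10, 31->11, 32->12
Step 2: Rank sum for X: R1 = 3 + 4 + 7 + 8 + 9 = 31.
Step 3: U_X = R1 - n1(n1+1)/2 = 31 - 5*6/2 = 31 - 15 = 16.
       U_Y = n1*n2 - U_X = 35 - 16 = 19.
Step 4: No ties, so the exact null distribution of U (based on enumerating the C(12,5) = 792 equally likely rank assignments) gives the two-sided p-value.
Step 5: p-value = 0.876263; compare to alpha = 0.1. fail to reject H0.

U_X = 16, p = 0.876263, fail to reject H0 at alpha = 0.1.


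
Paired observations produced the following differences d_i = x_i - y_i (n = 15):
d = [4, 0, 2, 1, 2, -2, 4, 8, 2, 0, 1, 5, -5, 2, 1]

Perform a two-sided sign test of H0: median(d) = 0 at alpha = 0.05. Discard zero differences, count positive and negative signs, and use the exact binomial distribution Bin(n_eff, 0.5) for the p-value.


Step 1: Discard zero differences. Original n = 15; n_eff = number of nonzero differences = 13.
Nonzero differences (with sign): +4, +2, +1, +2, -2, +4, +8, +2, +1, +5, -5, +2, +1
Step 2: Count signs: positive = 11, negative = 2.
Step 3: Under H0: P(positive) = 0.5, so the number of positives S ~ Bin(13, 0.5).
Step 4: Two-sided exact p-value = sum of Bin(13,0.5) probabilities at or below the observed probability = 0.022461.
Step 5: alpha = 0.05. reject H0.

n_eff = 13, pos = 11, neg = 2, p = 0.022461, reject H0.


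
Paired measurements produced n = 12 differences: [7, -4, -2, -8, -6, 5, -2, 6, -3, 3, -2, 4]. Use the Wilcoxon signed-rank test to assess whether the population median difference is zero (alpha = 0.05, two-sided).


Step 1: Drop any zero differences (none here) and take |d_i|.
|d| = [7, 4, 2, 8, 6, 5, 2, 6, 3, 3, 2, 4]
Step 2: Midrank |d_i| (ties get averaged ranks).
ranks: |7|->11, |4|->6.5, |2|->2, |8|->12, |6|->9.5, |5|->8, |2|->2, |6|->9.5, |3|->4.5, |3|->4.5, |2|->2, |4|->6.5
Step 3: Attach original signs; sum ranks with positive sign and with negative sign.
W+ = 11 + 8 + 9.5 + 4.5 + 6.5 = 39.5
W- = 6.5 + 2 + 12 + 9.5 + 2 + 4.5 + 2 = 38.5
(Check: W+ + W- = 78 should equal n(n+1)/2 = 78.)
Step 4: Test statistic W = min(W+, W-) = 38.5.
Step 5: Ties in |d|, so use the tie-corrected normal approximation.
        E[W] = n(n+1)/4 = 12*13/4 = 39.
        Tie groups: |d|=2 (t=3), |d|=3 (t=2), |d|=4 (t=2), |d|=6 (t=2); sum(t^3 - t) = 42.
        Var[W] = n(n+1)(2n+1)/24 - sum(t^3-t)/48 = 3900/24 - 42/48 = 161.625.
        z = (W - E[W]) / sqrt(Var[W]) = (38.5 - 39) / 12.7132 = -0.0393.
        Two-sided p = 2*Phi(z) = 0.968628.
Step 6: alpha = 0.05. fail to reject H0.

W+ = 39.5, W- = 38.5, W = min = 38.5, p = 0.968628, fail to reject H0.


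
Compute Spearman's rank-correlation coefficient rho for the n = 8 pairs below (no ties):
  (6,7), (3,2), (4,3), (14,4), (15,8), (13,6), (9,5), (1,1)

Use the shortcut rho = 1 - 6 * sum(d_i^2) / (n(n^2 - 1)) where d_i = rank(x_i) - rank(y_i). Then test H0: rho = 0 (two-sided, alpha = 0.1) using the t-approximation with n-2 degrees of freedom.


Step 1: Rank x and y separately (midranks; no ties here).
rank(x): 6->4, 3->2, 4->3, 14->7, 15->8, 13->6, 9->5, 1->1
rank(y): 7->7, 2->2, 3->3, 4->4, 8->8, 6->6, 5->5, 1->1
Step 2: d_i = R_x(i) - R_y(i); compute d_i^2.
  (4-7)^2=9, (2-2)^2=0, (3-3)^2=0, (7-4)^2=9, (8-8)^2=0, (6-6)^2=0, (5-5)^2=0, (1-1)^2=0
sum(d^2) = 18.
Step 3: rho = 1 - 6*18 / (8*(8^2 - 1)) = 1 - 108/504 = 0.785714.
Step 4: Under H0, t = rho * sqrt((n-2)/(1-rho^2)) = 3.1113 ~ t(6).
Step 5: Two-sided p-value from the t-distribution with 6 df = 0.020815.
Step 6: alpha = 0.1. reject H0.

rho = 0.7857, p = 0.020815, reject H0 at alpha = 0.1.


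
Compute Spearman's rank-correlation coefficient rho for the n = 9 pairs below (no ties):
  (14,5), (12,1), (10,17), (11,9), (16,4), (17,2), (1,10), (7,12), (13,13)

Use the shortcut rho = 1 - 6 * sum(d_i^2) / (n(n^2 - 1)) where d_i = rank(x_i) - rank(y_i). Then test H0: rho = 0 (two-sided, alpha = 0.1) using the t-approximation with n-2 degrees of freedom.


Step 1: Rank x and y separately (midranks; no ties here).
rank(x): 14->7, 12->5, 10->3, 11->4, 16->8, 17->9, 1->1, 7->2, 13->6
rank(y): 5->4, 1->1, 17->9, 9->5, 4->3, 2->2, 10->6, 12->7, 13->8
Step 2: d_i = R_x(i) - R_y(i); compute d_i^2.
  (7-4)^2=9, (5-1)^2=16, (3-9)^2=36, (4-5)^2=1, (8-3)^2=25, (9-2)^2=49, (1-6)^2=25, (2-7)^2=25, (6-8)^2=4
sum(d^2) = 190.
Step 3: rho = 1 - 6*190 / (9*(9^2 - 1)) = 1 - 1140/720 = -0.583333.
Step 4: Under H0, t = rho * sqrt((n-2)/(1-rho^2)) = -1.9001 ~ t(7).
Step 5: Two-sided p-value from the t-distribution with 7 df = 0.099186.
Step 6: alpha = 0.1. reject H0.

rho = -0.5833, p = 0.099186, reject H0 at alpha = 0.1.


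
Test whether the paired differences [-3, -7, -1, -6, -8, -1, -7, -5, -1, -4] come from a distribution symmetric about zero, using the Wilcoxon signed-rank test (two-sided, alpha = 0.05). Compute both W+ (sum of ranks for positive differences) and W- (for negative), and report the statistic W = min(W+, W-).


Step 1: Drop any zero differences (none here) and take |d_i|.
|d| = [3, 7, 1, 6, 8, 1, 7, 5, 1, 4]
Step 2: Midrank |d_i| (ties get averaged ranks).
ranks: |3|->4, |7|->8.5, |1|->2, |6|->7, |8|->10, |1|->2, |7|->8.5, |5|->6, |1|->2, |4|->5
Step 3: Attach original signs; sum ranks with positive sign and with negative sign.
W+ = 0 = 0
W- = 4 + 8.5 + 2 + 7 + 10 + 2 + 8.5 + 6 + 2 + 5 = 55
(Check: W+ + W- = 55 should equal n(n+1)/2 = 55.)
Step 4: Test statistic W = min(W+, W-) = 0.
Step 5: Ties in |d|, so use the tie-corrected normal approximation.
        E[W] = n(n+1)/4 = 10*11/4 = 27.5.
        Tie groups: |d|=1 (t=3), |d|=7 (t=2); sum(t^3 - t) = 30.
        Var[W] = n(n+1)(2n+1)/24 - sum(t^3-t)/48 = 2310/24 - 30/48 = 95.625.
        z = (W - E[W]) / sqrt(Var[W]) = (0 - 27.5) / 9.7788 = -2.8122.
        Two-sided p = 2*Phi(z) = 0.004920.
Step 6: alpha = 0.05. reject H0.

W+ = 0, W- = 55, W = min = 0, p = 0.004920, reject H0.


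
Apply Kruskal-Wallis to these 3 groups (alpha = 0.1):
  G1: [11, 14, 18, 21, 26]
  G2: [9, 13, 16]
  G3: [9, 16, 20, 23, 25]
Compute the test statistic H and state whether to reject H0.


Step 1: Combine all N = 13 observations and assign midranks.
sorted (value, group, rank): (9,G2,1.5), (9,G3,1.5), (11,G1,3), (13,G2,4), (14,G1,5), (16,G2,6.5), (16,G3,6.5), (18,G1,8), (20,G3,9), (21,G1,10), (23,G3,11), (25,G3,12), (26,G1,13)
Step 2: Sum ranks within each group.
R_1 = 39 (n_1 = 5)
R_2 = 12 (n_2 = 3)
R_3 = 40 (n_3 = 5)
Step 3: H = 12/(N(N+1)) * sum(R_i^2/n_i) - 3(N+1)
     = 12/(13*14) * (39^2/5 + 12^2/3 + 40^2/5) - 3*14
     = 0.065934 * 672.2 - 42
     = 2.320879.
Step 4: Ties present; correction factor C = 1 - 12/(13^3 - 13) = 0.994505. Corrected H = 2.320879 / 0.994505 = 2.333702.
Step 5: Under H0, H ~ chi^2(2); p-value = 0.311346.
Step 6: alpha = 0.1. fail to reject H0.

H = 2.3337, df = 2, p = 0.311346, fail to reject H0.


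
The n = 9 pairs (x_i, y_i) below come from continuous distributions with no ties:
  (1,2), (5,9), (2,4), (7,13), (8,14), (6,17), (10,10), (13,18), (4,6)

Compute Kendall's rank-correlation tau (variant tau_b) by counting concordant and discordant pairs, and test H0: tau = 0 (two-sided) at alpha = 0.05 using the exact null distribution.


Step 1: Enumerate the 36 unordered pairs (i,j) with i<j and classify each by sign(x_j-x_i) * sign(y_j-y_i).
  (1,2):dx=+4,dy=+7->C; (1,3):dx=+1,dy=+2->C; (1,4):dx=+6,dy=+11->C; (1,5):dx=+7,dy=+12->C
  (1,6):dx=+5,dy=+15->C; (1,7):dx=+9,dy=+8->C; (1,8):dx=+12,dy=+16->C; (1,9):dx=+3,dy=+4->C
  (2,3):dx=-3,dy=-5->C; (2,4):dx=+2,dy=+4->C; (2,5):dx=+3,dy=+5->C; (2,6):dx=+1,dy=+8->C
  (2,7):dx=+5,dy=+1->C; (2,8):dx=+8,dy=+9->C; (2,9):dx=-1,dy=-3->C; (3,4):dx=+5,dy=+9->C
  (3,5):dx=+6,dy=+10->C; (3,6):dx=+4,dy=+13->C; (3,7):dx=+8,dy=+6->C; (3,8):dx=+11,dy=+14->C
  (3,9):dx=+2,dy=+2->C; (4,5):dx=+1,dy=+1->C; (4,6):dx=-1,dy=+4->D; (4,7):dx=+3,dy=-3->D
  (4,8):dx=+6,dy=+5->C; (4,9):dx=-3,dy=-7->C; (5,6):dx=-2,dy=+3->D; (5,7):dx=+2,dy=-4->D
  (5,8):dx=+5,dy=+4->C; (5,9):dx=-4,dy=-8->C; (6,7):dx=+4,dy=-7->D; (6,8):dx=+7,dy=+1->C
  (6,9):dx=-2,dy=-11->C; (7,8):dx=+3,dy=+8->C; (7,9):dx=-6,dy=-4->C; (8,9):dx=-9,dy=-12->C
Step 2: C = 31, D = 5, total pairs = 36.
Step 3: tau = (C - D)/(n(n-1)/2) = (31 - 5)/36 = 0.722222.
Step 4: Exact two-sided p-value (enumerate n! = 362880 permutations of y under H0): p = 0.005886.
Step 5: alpha = 0.05. reject H0.

tau_b = 0.7222 (C=31, D=5), p = 0.005886, reject H0.


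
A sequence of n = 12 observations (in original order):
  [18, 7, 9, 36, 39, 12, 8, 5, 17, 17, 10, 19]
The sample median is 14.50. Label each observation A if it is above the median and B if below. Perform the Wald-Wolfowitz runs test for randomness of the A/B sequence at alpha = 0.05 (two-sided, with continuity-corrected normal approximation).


Step 1: Compute median = 14.50; label A = above, B = below.
Labels in order: ABBAABBBAABA  (n_A = 6, n_B = 6)
Step 2: Count runs R = 7.
Step 3: Under H0 (random ordering), E[R] = 2*n_A*n_B/(n_A+n_B) + 1 = 2*6*6/12 + 1 = 7.0000.
        Var[R] = 2*n_A*n_B*(2*n_A*n_B - n_A - n_B) / ((n_A+n_B)^2 * (n_A+n_B-1)) = 4320/1584 = 2.7273.
        SD[R] = 1.6514.
Step 4: R = E[R], so z = 0 with no continuity correction.
Step 5: Two-sided p-value via normal approximation = 2*(1 - Phi(|z|)) = 1.000000.
Step 6: alpha = 0.05. fail to reject H0.

R = 7, z = 0.0000, p = 1.000000, fail to reject H0.


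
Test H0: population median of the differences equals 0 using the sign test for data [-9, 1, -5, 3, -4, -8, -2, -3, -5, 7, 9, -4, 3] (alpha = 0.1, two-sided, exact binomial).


Step 1: Discard zero differences. Original n = 13; n_eff = number of nonzero differences = 13.
Nonzero differences (with sign): -9, +1, -5, +3, -4, -8, -2, -3, -5, +7, +9, -4, +3
Step 2: Count signs: positive = 5, negative = 8.
Step 3: Under H0: P(positive) = 0.5, so the number of positives S ~ Bin(13, 0.5).
Step 4: Two-sided exact p-value = sum of Bin(13,0.5) probabilities at or below the observed probability = 0.581055.
Step 5: alpha = 0.1. fail to reject H0.

n_eff = 13, pos = 5, neg = 8, p = 0.581055, fail to reject H0.


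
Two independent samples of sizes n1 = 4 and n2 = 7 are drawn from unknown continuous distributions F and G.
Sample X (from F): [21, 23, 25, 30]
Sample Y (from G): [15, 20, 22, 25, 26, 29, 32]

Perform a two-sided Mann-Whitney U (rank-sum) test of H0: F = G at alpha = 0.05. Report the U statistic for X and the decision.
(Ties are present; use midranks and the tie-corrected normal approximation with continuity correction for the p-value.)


Step 1: Combine and sort all 11 observations; assign midranks.
sorted (value, group): (15,Y), (20,Y), (21,X), (22,Y), (23,X), (25,X), (25,Y), (26,Y), (29,Y), (30,X), (32,Y)
ranks: 15->1, 20->2, 21->3, 22->4, 23->5, 25->6.5, 25->6.5, 26->8, 29->9, 30->10, 32->11
Step 2: Rank sum for X: R1 = 3 + 5 + 6.5 + 10 = 24.5.
Step 3: U_X = R1 - n1(n1+1)/2 = 24.5 - 4*5/2 = 24.5 - 10 = 14.5.
       U_Y = n1*n2 - U_X = 28 - 14.5 = 13.5.
Step 4: Ties are present, so use the tie-corrected normal approximation (with continuity correction) for the p-value.
Step 5: p-value = 1.000000; compare to alpha = 0.05. fail to reject H0.

U_X = 14.5, p = 1.000000, fail to reject H0 at alpha = 0.05.


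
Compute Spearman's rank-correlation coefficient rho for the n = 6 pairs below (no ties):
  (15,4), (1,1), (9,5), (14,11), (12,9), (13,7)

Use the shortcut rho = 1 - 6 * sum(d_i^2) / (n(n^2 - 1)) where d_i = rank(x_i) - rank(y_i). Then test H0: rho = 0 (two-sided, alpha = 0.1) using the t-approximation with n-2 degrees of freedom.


Step 1: Rank x and y separately (midranks; no ties here).
rank(x): 15->6, 1->1, 9->2, 14->5, 12->3, 13->4
rank(y): 4->2, 1->1, 5->3, 11->6, 9->5, 7->4
Step 2: d_i = R_x(i) - R_y(i); compute d_i^2.
  (6-2)^2=16, (1-1)^2=0, (2-3)^2=1, (5-6)^2=1, (3-5)^2=4, (4-4)^2=0
sum(d^2) = 22.
Step 3: rho = 1 - 6*22 / (6*(6^2 - 1)) = 1 - 132/210 = 0.371429.
Step 4: Under H0, t = rho * sqrt((n-2)/(1-rho^2)) = 0.8001 ~ t(4).
Step 5: Two-sided p-value from the t-distribution with 4 df = 0.468478.
Step 6: alpha = 0.1. fail to reject H0.

rho = 0.3714, p = 0.468478, fail to reject H0 at alpha = 0.1.


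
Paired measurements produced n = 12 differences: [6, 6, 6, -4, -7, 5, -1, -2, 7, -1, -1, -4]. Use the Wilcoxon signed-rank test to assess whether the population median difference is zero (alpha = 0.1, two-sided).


Step 1: Drop any zero differences (none here) and take |d_i|.
|d| = [6, 6, 6, 4, 7, 5, 1, 2, 7, 1, 1, 4]
Step 2: Midrank |d_i| (ties get averaged ranks).
ranks: |6|->9, |6|->9, |6|->9, |4|->5.5, |7|->11.5, |5|->7, |1|->2, |2|->4, |7|->11.5, |1|->2, |1|->2, |4|->5.5
Step 3: Attach original signs; sum ranks with positive sign and with negative sign.
W+ = 9 + 9 + 9 + 7 + 11.5 = 45.5
W- = 5.5 + 11.5 + 2 + 4 + 2 + 2 + 5.5 = 32.5
(Check: W+ + W- = 78 should equal n(n+1)/2 = 78.)
Step 4: Test statistic W = min(W+, W-) = 32.5.
Step 5: Ties in |d|, so use the tie-corrected normal approximation.
        E[W] = n(n+1)/4 = 12*13/4 = 39.
        Tie groups: |d|=1 (t=3), |d|=4 (t=2), |d|=6 (t=3), |d|=7 (t=2); sum(t^3 - t) = 60.
        Var[W] = n(n+1)(2n+1)/24 - sum(t^3-t)/48 = 3900/24 - 60/48 = 161.25.
        z = (W - E[W]) / sqrt(Var[W]) = (32.5 - 39) / 12.6984 = -0.5119.
        Two-sided p = 2*Phi(z) = 0.608739.
Step 6: alpha = 0.1. fail to reject H0.

W+ = 45.5, W- = 32.5, W = min = 32.5, p = 0.608739, fail to reject H0.


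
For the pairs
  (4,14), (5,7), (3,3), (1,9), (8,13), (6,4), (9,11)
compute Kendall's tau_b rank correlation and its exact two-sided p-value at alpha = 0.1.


Step 1: Enumerate the 21 unordered pairs (i,j) with i<j and classify each by sign(x_j-x_i) * sign(y_j-y_i).
  (1,2):dx=+1,dy=-7->D; (1,3):dx=-1,dy=-11->C; (1,4):dx=-3,dy=-5->C; (1,5):dx=+4,dy=-1->D
  (1,6):dx=+2,dy=-10->D; (1,7):dx=+5,dy=-3->D; (2,3):dx=-2,dy=-4->C; (2,4):dx=-4,dy=+2->D
  (2,5):dx=+3,dy=+6->C; (2,6):dx=+1,dy=-3->D; (2,7):dx=+4,dy=+4->C; (3,4):dx=-2,dy=+6->D
  (3,5):dx=+5,dy=+10->C; (3,6):dx=+3,dy=+1->C; (3,7):dx=+6,dy=+8->C; (4,5):dx=+7,dy=+4->C
  (4,6):dx=+5,dy=-5->D; (4,7):dx=+8,dy=+2->C; (5,6):dx=-2,dy=-9->C; (5,7):dx=+1,dy=-2->D
  (6,7):dx=+3,dy=+7->C
Step 2: C = 12, D = 9, total pairs = 21.
Step 3: tau = (C - D)/(n(n-1)/2) = (12 - 9)/21 = 0.142857.
Step 4: Exact two-sided p-value (enumerate n! = 5040 permutations of y under H0): p = 0.772619.
Step 5: alpha = 0.1. fail to reject H0.

tau_b = 0.1429 (C=12, D=9), p = 0.772619, fail to reject H0.


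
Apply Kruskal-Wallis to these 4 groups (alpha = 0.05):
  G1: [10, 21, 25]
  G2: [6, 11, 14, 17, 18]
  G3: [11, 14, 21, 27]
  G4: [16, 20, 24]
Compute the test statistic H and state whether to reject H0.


Step 1: Combine all N = 15 observations and assign midranks.
sorted (value, group, rank): (6,G2,1), (10,G1,2), (11,G2,3.5), (11,G3,3.5), (14,G2,5.5), (14,G3,5.5), (16,G4,7), (17,G2,8), (18,G2,9), (20,G4,10), (21,G1,11.5), (21,G3,11.5), (24,G4,13), (25,G1,14), (27,G3,15)
Step 2: Sum ranks within each group.
R_1 = 27.5 (n_1 = 3)
R_2 = 27 (n_2 = 5)
R_3 = 35.5 (n_3 = 4)
R_4 = 30 (n_4 = 3)
Step 3: H = 12/(N(N+1)) * sum(R_i^2/n_i) - 3(N+1)
     = 12/(15*16) * (27.5^2/3 + 27^2/5 + 35.5^2/4 + 30^2/3) - 3*16
     = 0.050000 * 1012.95 - 48
     = 2.647292.
Step 4: Ties present; correction factor C = 1 - 18/(15^3 - 15) = 0.994643. Corrected H = 2.647292 / 0.994643 = 2.661550.
Step 5: Under H0, H ~ chi^2(3); p-value = 0.446801.
Step 6: alpha = 0.05. fail to reject H0.

H = 2.6615, df = 3, p = 0.446801, fail to reject H0.


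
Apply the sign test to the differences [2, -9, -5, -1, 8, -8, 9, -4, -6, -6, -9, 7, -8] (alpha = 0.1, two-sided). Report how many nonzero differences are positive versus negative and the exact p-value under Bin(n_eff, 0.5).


Step 1: Discard zero differences. Original n = 13; n_eff = number of nonzero differences = 13.
Nonzero differences (with sign): +2, -9, -5, -1, +8, -8, +9, -4, -6, -6, -9, +7, -8
Step 2: Count signs: positive = 4, negative = 9.
Step 3: Under H0: P(positive) = 0.5, so the number of positives S ~ Bin(13, 0.5).
Step 4: Two-sided exact p-value = sum of Bin(13,0.5) probabilities at or below the observed probability = 0.266846.
Step 5: alpha = 0.1. fail to reject H0.

n_eff = 13, pos = 4, neg = 9, p = 0.266846, fail to reject H0.


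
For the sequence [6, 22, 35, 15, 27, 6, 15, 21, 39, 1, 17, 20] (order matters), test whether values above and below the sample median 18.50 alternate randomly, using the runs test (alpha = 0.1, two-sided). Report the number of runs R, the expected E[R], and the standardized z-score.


Step 1: Compute median = 18.50; label A = above, B = below.
Labels in order: BAABABBAABBA  (n_A = 6, n_B = 6)
Step 2: Count runs R = 8.
Step 3: Under H0 (random ordering), E[R] = 2*n_A*n_B/(n_A+n_B) + 1 = 2*6*6/12 + 1 = 7.0000.
        Var[R] = 2*n_A*n_B*(2*n_A*n_B - n_A - n_B) / ((n_A+n_B)^2 * (n_A+n_B-1)) = 4320/1584 = 2.7273.
        SD[R] = 1.6514.
Step 4: Continuity-corrected z = (R - 0.5 - E[R]) / SD[R] = (8 - 0.5 - 7.0000) / 1.6514 = 0.3028.
Step 5: Two-sided p-value via normal approximation = 2*(1 - Phi(|z|)) = 0.762069.
Step 6: alpha = 0.1. fail to reject H0.

R = 8, z = 0.3028, p = 0.762069, fail to reject H0.


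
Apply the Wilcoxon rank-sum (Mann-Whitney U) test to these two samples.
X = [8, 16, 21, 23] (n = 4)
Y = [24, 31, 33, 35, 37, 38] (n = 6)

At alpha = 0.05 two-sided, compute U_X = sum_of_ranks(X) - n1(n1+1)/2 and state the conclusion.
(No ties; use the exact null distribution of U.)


Step 1: Combine and sort all 10 observations; assign midranks.
sorted (value, group): (8,X), (16,X), (21,X), (23,X), (24,Y), (31,Y), (33,Y), (35,Y), (37,Y), (38,Y)
ranks: 8->1, 16->2, 21->3, 23->4, 24->5, 31->6, 33->7, 35->8, 37->9, 38->10
Step 2: Rank sum for X: R1 = 1 + 2 + 3 + 4 = 10.
Step 3: U_X = R1 - n1(n1+1)/2 = 10 - 4*5/2 = 10 - 10 = 0.
       U_Y = n1*n2 - U_X = 24 - 0 = 24.
Step 4: No ties, so the exact null distribution of U (based on enumerating the C(10,4) = 210 equally likely rank assignments) gives the two-sided p-value.
Step 5: p-value = 0.009524; compare to alpha = 0.05. reject H0.

U_X = 0, p = 0.009524, reject H0 at alpha = 0.05.


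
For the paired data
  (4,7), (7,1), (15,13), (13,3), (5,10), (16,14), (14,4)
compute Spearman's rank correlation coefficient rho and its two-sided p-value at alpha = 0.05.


Step 1: Rank x and y separately (midranks; no ties here).
rank(x): 4->1, 7->3, 15->6, 13->4, 5->2, 16->7, 14->5
rank(y): 7->4, 1->1, 13->6, 3->2, 10->5, 14->7, 4->3
Step 2: d_i = R_x(i) - R_y(i); compute d_i^2.
  (1-4)^2=9, (3-1)^2=4, (6-6)^2=0, (4-2)^2=4, (2-5)^2=9, (7-7)^2=0, (5-3)^2=4
sum(d^2) = 30.
Step 3: rho = 1 - 6*30 / (7*(7^2 - 1)) = 1 - 180/336 = 0.464286.
Step 4: Under H0, t = rho * sqrt((n-2)/(1-rho^2)) = 1.1722 ~ t(5).
Step 5: Two-sided p-value from the t-distribution with 5 df = 0.293934.
Step 6: alpha = 0.05. fail to reject H0.

rho = 0.4643, p = 0.293934, fail to reject H0 at alpha = 0.05.


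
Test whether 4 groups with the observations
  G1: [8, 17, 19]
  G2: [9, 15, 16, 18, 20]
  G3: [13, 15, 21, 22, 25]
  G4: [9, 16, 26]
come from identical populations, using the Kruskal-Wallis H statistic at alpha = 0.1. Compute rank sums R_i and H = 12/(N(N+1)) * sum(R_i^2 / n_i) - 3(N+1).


Step 1: Combine all N = 16 observations and assign midranks.
sorted (value, group, rank): (8,G1,1), (9,G2,2.5), (9,G4,2.5), (13,G3,4), (15,G2,5.5), (15,G3,5.5), (16,G2,7.5), (16,G4,7.5), (17,G1,9), (18,G2,10), (19,G1,11), (20,G2,12), (21,G3,13), (22,G3,14), (25,G3,15), (26,G4,16)
Step 2: Sum ranks within each group.
R_1 = 21 (n_1 = 3)
R_2 = 37.5 (n_2 = 5)
R_3 = 51.5 (n_3 = 5)
R_4 = 26 (n_4 = 3)
Step 3: H = 12/(N(N+1)) * sum(R_i^2/n_i) - 3(N+1)
     = 12/(16*17) * (21^2/3 + 37.5^2/5 + 51.5^2/5 + 26^2/3) - 3*17
     = 0.044118 * 1184.03 - 51
     = 1.236765.
Step 4: Ties present; correction factor C = 1 - 18/(16^3 - 16) = 0.995588. Corrected H = 1.236765 / 0.995588 = 1.242245.
Step 5: Under H0, H ~ chi^2(3); p-value = 0.742891.
Step 6: alpha = 0.1. fail to reject H0.

H = 1.2422, df = 3, p = 0.742891, fail to reject H0.


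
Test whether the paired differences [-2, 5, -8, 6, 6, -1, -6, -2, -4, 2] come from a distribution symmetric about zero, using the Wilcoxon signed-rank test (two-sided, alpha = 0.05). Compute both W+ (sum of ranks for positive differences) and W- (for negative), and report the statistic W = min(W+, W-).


Step 1: Drop any zero differences (none here) and take |d_i|.
|d| = [2, 5, 8, 6, 6, 1, 6, 2, 4, 2]
Step 2: Midrank |d_i| (ties get averaged ranks).
ranks: |2|->3, |5|->6, |8|->10, |6|->8, |6|->8, |1|->1, |6|->8, |2|->3, |4|->5, |2|->3
Step 3: Attach original signs; sum ranks with positive sign and with negative sign.
W+ = 6 + 8 + 8 + 3 = 25
W- = 3 + 10 + 1 + 8 + 3 + 5 = 30
(Check: W+ + W- = 55 should equal n(n+1)/2 = 55.)
Step 4: Test statistic W = min(W+, W-) = 25.
Step 5: Ties in |d|, so use the tie-corrected normal approximation.
        E[W] = n(n+1)/4 = 10*11/4 = 27.5.
        Tie groups: |d|=2 (t=3), |d|=6 (t=3); sum(t^3 - t) = 48.
        Var[W] = n(n+1)(2n+1)/24 - sum(t^3-t)/48 = 2310/24 - 48/48 = 95.25.
        z = (W - E[W]) / sqrt(Var[W]) = (25 - 27.5) / 9.7596 = -0.2562.
        Two-sided p = 2*Phi(z) = 0.797829.
Step 6: alpha = 0.05. fail to reject H0.

W+ = 25, W- = 30, W = min = 25, p = 0.797829, fail to reject H0.


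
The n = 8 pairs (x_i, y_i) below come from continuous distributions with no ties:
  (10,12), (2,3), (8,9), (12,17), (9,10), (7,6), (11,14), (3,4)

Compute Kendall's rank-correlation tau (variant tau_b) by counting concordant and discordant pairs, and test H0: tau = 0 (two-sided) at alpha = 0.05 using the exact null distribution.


Step 1: Enumerate the 28 unordered pairs (i,j) with i<j and classify each by sign(x_j-x_i) * sign(y_j-y_i).
  (1,2):dx=-8,dy=-9->C; (1,3):dx=-2,dy=-3->C; (1,4):dx=+2,dy=+5->C; (1,5):dx=-1,dy=-2->C
  (1,6):dx=-3,dy=-6->C; (1,7):dx=+1,dy=+2->C; (1,8):dx=-7,dy=-8->C; (2,3):dx=+6,dy=+6->C
  (2,4):dx=+10,dy=+14->C; (2,5):dx=+7,dy=+7->C; (2,6):dx=+5,dy=+3->C; (2,7):dx=+9,dy=+11->C
  (2,8):dx=+1,dy=+1->C; (3,4):dx=+4,dy=+8->C; (3,5):dx=+1,dy=+1->C; (3,6):dx=-1,dy=-3->C
  (3,7):dx=+3,dy=+5->C; (3,8):dx=-5,dy=-5->C; (4,5):dx=-3,dy=-7->C; (4,6):dx=-5,dy=-11->C
  (4,7):dx=-1,dy=-3->C; (4,8):dx=-9,dy=-13->C; (5,6):dx=-2,dy=-4->C; (5,7):dx=+2,dy=+4->C
  (5,8):dx=-6,dy=-6->C; (6,7):dx=+4,dy=+8->C; (6,8):dx=-4,dy=-2->C; (7,8):dx=-8,dy=-10->C
Step 2: C = 28, D = 0, total pairs = 28.
Step 3: tau = (C - D)/(n(n-1)/2) = (28 - 0)/28 = 1.000000.
Step 4: Exact two-sided p-value (enumerate n! = 40320 permutations of y under H0): p = 0.000050.
Step 5: alpha = 0.05. reject H0.

tau_b = 1.0000 (C=28, D=0), p = 0.000050, reject H0.


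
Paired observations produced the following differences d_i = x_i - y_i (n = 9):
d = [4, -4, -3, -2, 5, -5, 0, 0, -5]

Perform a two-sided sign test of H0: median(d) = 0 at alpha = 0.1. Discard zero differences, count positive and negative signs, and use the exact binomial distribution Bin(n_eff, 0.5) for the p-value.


Step 1: Discard zero differences. Original n = 9; n_eff = number of nonzero differences = 7.
Nonzero differences (with sign): +4, -4, -3, -2, +5, -5, -5
Step 2: Count signs: positive = 2, negative = 5.
Step 3: Under H0: P(positive) = 0.5, so the number of positives S ~ Bin(7, 0.5).
Step 4: Two-sided exact p-value = sum of Bin(7,0.5) probabilities at or below the observed probability = 0.453125.
Step 5: alpha = 0.1. fail to reject H0.

n_eff = 7, pos = 2, neg = 5, p = 0.453125, fail to reject H0.


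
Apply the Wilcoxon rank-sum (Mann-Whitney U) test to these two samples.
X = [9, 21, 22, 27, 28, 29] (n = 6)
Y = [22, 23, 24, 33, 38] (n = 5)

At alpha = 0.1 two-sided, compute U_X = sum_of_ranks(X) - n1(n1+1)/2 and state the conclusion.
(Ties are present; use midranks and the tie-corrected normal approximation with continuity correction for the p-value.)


Step 1: Combine and sort all 11 observations; assign midranks.
sorted (value, group): (9,X), (21,X), (22,X), (22,Y), (23,Y), (24,Y), (27,X), (28,X), (29,X), (33,Y), (38,Y)
ranks: 9->1, 21->2, 22->3.5, 22->3.5, 23->5, 24->6, 27->7, 28->8, 29->9, 33->10, 38->11
Step 2: Rank sum for X: R1 = 1 + 2 + 3.5 + 7 + 8 + 9 = 30.5.
Step 3: U_X = R1 - n1(n1+1)/2 = 30.5 - 6*7/2 = 30.5 - 21 = 9.5.
       U_Y = n1*n2 - U_X = 30 - 9.5 = 20.5.
Step 4: Ties are present, so use the tie-corrected normal approximation (with continuity correction) for the p-value.
Step 5: p-value = 0.360216; compare to alpha = 0.1. fail to reject H0.

U_X = 9.5, p = 0.360216, fail to reject H0 at alpha = 0.1.


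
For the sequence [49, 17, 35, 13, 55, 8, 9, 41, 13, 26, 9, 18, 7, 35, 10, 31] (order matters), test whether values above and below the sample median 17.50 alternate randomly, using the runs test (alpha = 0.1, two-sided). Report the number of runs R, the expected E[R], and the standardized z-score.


Step 1: Compute median = 17.50; label A = above, B = below.
Labels in order: ABABABBABABABABA  (n_A = 8, n_B = 8)
Step 2: Count runs R = 15.
Step 3: Under H0 (random ordering), E[R] = 2*n_A*n_B/(n_A+n_B) + 1 = 2*8*8/16 + 1 = 9.0000.
        Var[R] = 2*n_A*n_B*(2*n_A*n_B - n_A - n_B) / ((n_A+n_B)^2 * (n_A+n_B-1)) = 14336/3840 = 3.7333.
        SD[R] = 1.9322.
Step 4: Continuity-corrected z = (R - 0.5 - E[R]) / SD[R] = (15 - 0.5 - 9.0000) / 1.9322 = 2.8465.
Step 5: Two-sided p-value via normal approximation = 2*(1 - Phi(|z|)) = 0.004420.
Step 6: alpha = 0.1. reject H0.

R = 15, z = 2.8465, p = 0.004420, reject H0.


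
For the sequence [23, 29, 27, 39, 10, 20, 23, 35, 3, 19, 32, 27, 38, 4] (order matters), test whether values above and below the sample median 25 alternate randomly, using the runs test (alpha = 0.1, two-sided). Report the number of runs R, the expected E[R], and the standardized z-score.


Step 1: Compute median = 25; label A = above, B = below.
Labels in order: BAAABBBABBAAAB  (n_A = 7, n_B = 7)
Step 2: Count runs R = 7.
Step 3: Under H0 (random ordering), E[R] = 2*n_A*n_B/(n_A+n_B) + 1 = 2*7*7/14 + 1 = 8.0000.
        Var[R] = 2*n_A*n_B*(2*n_A*n_B - n_A - n_B) / ((n_A+n_B)^2 * (n_A+n_B-1)) = 8232/2548 = 3.2308.
        SD[R] = 1.7974.
Step 4: Continuity-corrected z = (R + 0.5 - E[R]) / SD[R] = (7 + 0.5 - 8.0000) / 1.7974 = -0.2782.
Step 5: Two-sided p-value via normal approximation = 2*(1 - Phi(|z|)) = 0.780879.
Step 6: alpha = 0.1. fail to reject H0.

R = 7, z = -0.2782, p = 0.780879, fail to reject H0.


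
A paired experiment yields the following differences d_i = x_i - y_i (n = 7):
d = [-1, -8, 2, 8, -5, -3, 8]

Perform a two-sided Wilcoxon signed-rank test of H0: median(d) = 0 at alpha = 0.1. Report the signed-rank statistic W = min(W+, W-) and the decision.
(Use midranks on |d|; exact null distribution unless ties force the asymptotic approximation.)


Step 1: Drop any zero differences (none here) and take |d_i|.
|d| = [1, 8, 2, 8, 5, 3, 8]
Step 2: Midrank |d_i| (ties get averaged ranks).
ranks: |1|->1, |8|->6, |2|->2, |8|->6, |5|->4, |3|->3, |8|->6
Step 3: Attach original signs; sum ranks with positive sign and with negative sign.
W+ = 2 + 6 + 6 = 14
W- = 1 + 6 + 4 + 3 = 14
(Check: W+ + W- = 28 should equal n(n+1)/2 = 28.)
Step 4: Test statistic W = min(W+, W-) = 14.
Step 5: Ties in |d|, so use the tie-corrected normal approximation.
        E[W] = n(n+1)/4 = 7*8/4 = 14.
        Tie groups: |d|=8 (t=3); sum(t^3 - t) = 24.
        Var[W] = n(n+1)(2n+1)/24 - sum(t^3-t)/48 = 840/24 - 24/48 = 34.5.
        z = (W - E[W]) / sqrt(Var[W]) = (14 - 14) / 5.8737 = 0.0000.
        Two-sided p = 2*Phi(z) = 1.000000.
Step 6: alpha = 0.1. fail to reject H0.

W+ = 14, W- = 14, W = min = 14, p = 1.000000, fail to reject H0.


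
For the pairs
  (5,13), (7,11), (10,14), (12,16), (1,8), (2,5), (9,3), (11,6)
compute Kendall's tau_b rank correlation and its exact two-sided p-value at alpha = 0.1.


Step 1: Enumerate the 28 unordered pairs (i,j) with i<j and classify each by sign(x_j-x_i) * sign(y_j-y_i).
  (1,2):dx=+2,dy=-2->D; (1,3):dx=+5,dy=+1->C; (1,4):dx=+7,dy=+3->C; (1,5):dx=-4,dy=-5->C
  (1,6):dx=-3,dy=-8->C; (1,7):dx=+4,dy=-10->D; (1,8):dx=+6,dy=-7->D; (2,3):dx=+3,dy=+3->C
  (2,4):dx=+5,dy=+5->C; (2,5):dx=-6,dy=-3->C; (2,6):dx=-5,dy=-6->C; (2,7):dx=+2,dy=-8->D
  (2,8):dx=+4,dy=-5->D; (3,4):dx=+2,dy=+2->C; (3,5):dx=-9,dy=-6->C; (3,6):dx=-8,dy=-9->C
  (3,7):dx=-1,dy=-11->C; (3,8):dx=+1,dy=-8->D; (4,5):dx=-11,dy=-8->C; (4,6):dx=-10,dy=-11->C
  (4,7):dx=-3,dy=-13->C; (4,8):dx=-1,dy=-10->C; (5,6):dx=+1,dy=-3->D; (5,7):dx=+8,dy=-5->D
  (5,8):dx=+10,dy=-2->D; (6,7):dx=+7,dy=-2->D; (6,8):dx=+9,dy=+1->C; (7,8):dx=+2,dy=+3->C
Step 2: C = 18, D = 10, total pairs = 28.
Step 3: tau = (C - D)/(n(n-1)/2) = (18 - 10)/28 = 0.285714.
Step 4: Exact two-sided p-value (enumerate n! = 40320 permutations of y under H0): p = 0.398760.
Step 5: alpha = 0.1. fail to reject H0.

tau_b = 0.2857 (C=18, D=10), p = 0.398760, fail to reject H0.


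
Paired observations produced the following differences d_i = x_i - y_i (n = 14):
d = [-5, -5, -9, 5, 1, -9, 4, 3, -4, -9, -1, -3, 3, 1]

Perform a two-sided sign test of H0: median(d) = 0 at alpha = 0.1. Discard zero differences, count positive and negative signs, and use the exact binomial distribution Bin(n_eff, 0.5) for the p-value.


Step 1: Discard zero differences. Original n = 14; n_eff = number of nonzero differences = 14.
Nonzero differences (with sign): -5, -5, -9, +5, +1, -9, +4, +3, -4, -9, -1, -3, +3, +1
Step 2: Count signs: positive = 6, negative = 8.
Step 3: Under H0: P(positive) = 0.5, so the number of positives S ~ Bin(14, 0.5).
Step 4: Two-sided exact p-value = sum of Bin(14,0.5) probabilities at or below the observed probability = 0.790527.
Step 5: alpha = 0.1. fail to reject H0.

n_eff = 14, pos = 6, neg = 8, p = 0.790527, fail to reject H0.


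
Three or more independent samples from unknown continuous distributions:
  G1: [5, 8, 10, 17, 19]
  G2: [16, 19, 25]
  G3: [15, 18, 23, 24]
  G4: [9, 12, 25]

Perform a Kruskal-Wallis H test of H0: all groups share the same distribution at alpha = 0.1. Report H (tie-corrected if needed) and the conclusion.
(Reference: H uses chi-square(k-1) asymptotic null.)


Step 1: Combine all N = 15 observations and assign midranks.
sorted (value, group, rank): (5,G1,1), (8,G1,2), (9,G4,3), (10,G1,4), (12,G4,5), (15,G3,6), (16,G2,7), (17,G1,8), (18,G3,9), (19,G1,10.5), (19,G2,10.5), (23,G3,12), (24,G3,13), (25,G2,14.5), (25,G4,14.5)
Step 2: Sum ranks within each group.
R_1 = 25.5 (n_1 = 5)
R_2 = 32 (n_2 = 3)
R_3 = 40 (n_3 = 4)
R_4 = 22.5 (n_4 = 3)
Step 3: H = 12/(N(N+1)) * sum(R_i^2/n_i) - 3(N+1)
     = 12/(15*16) * (25.5^2/5 + 32^2/3 + 40^2/4 + 22.5^2/3) - 3*16
     = 0.050000 * 1040.13 - 48
     = 4.006667.
Step 4: Ties present; correction factor C = 1 - 12/(15^3 - 15) = 0.996429. Corrected H = 4.006667 / 0.996429 = 4.021027.
Step 5: Under H0, H ~ chi^2(3); p-value = 0.259202.
Step 6: alpha = 0.1. fail to reject H0.

H = 4.0210, df = 3, p = 0.259202, fail to reject H0.


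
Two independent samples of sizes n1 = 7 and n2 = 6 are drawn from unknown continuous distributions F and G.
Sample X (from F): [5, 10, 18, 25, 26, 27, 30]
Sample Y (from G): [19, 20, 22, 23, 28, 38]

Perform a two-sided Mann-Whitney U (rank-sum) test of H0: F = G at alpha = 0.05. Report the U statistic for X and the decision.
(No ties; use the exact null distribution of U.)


Step 1: Combine and sort all 13 observations; assign midranks.
sorted (value, group): (5,X), (10,X), (18,X), (19,Y), (20,Y), (22,Y), (23,Y), (25,X), (26,X), (27,X), (28,Y), (30,X), (38,Y)
ranks: 5->1, 10->2, 18->3, 19->4, 20->5, 22->6, 23->7, 25->8, 26->9, 27->10, 28->11, 30->12, 38->13
Step 2: Rank sum for X: R1 = 1 + 2 + 3 + 8 + 9 + 10 + 12 = 45.
Step 3: U_X = R1 - n1(n1+1)/2 = 45 - 7*8/2 = 45 - 28 = 17.
       U_Y = n1*n2 - U_X = 42 - 17 = 25.
Step 4: No ties, so the exact null distribution of U (based on enumerating the C(13,7) = 1716 equally likely rank assignments) gives the two-sided p-value.
Step 5: p-value = 0.628205; compare to alpha = 0.05. fail to reject H0.

U_X = 17, p = 0.628205, fail to reject H0 at alpha = 0.05.


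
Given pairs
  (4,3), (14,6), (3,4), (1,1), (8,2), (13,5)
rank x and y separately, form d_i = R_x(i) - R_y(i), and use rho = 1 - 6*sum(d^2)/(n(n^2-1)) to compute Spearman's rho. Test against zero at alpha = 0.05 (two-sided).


Step 1: Rank x and y separately (midranks; no ties here).
rank(x): 4->3, 14->6, 3->2, 1->1, 8->4, 13->5
rank(y): 3->3, 6->6, 4->4, 1->1, 2->2, 5->5
Step 2: d_i = R_x(i) - R_y(i); compute d_i^2.
  (3-3)^2=0, (6-6)^2=0, (2-4)^2=4, (1-1)^2=0, (4-2)^2=4, (5-5)^2=0
sum(d^2) = 8.
Step 3: rho = 1 - 6*8 / (6*(6^2 - 1)) = 1 - 48/210 = 0.771429.
Step 4: Under H0, t = rho * sqrt((n-2)/(1-rho^2)) = 2.4247 ~ t(4).
Step 5: Two-sided p-value from the t-distribution with 4 df = 0.072397.
Step 6: alpha = 0.05. fail to reject H0.

rho = 0.7714, p = 0.072397, fail to reject H0 at alpha = 0.05.


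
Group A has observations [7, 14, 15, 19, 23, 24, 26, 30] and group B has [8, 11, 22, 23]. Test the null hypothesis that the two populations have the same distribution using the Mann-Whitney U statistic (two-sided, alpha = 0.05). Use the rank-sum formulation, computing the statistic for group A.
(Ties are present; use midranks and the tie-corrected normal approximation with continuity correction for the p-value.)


Step 1: Combine and sort all 12 observations; assign midranks.
sorted (value, group): (7,X), (8,Y), (11,Y), (14,X), (15,X), (19,X), (22,Y), (23,X), (23,Y), (24,X), (26,X), (30,X)
ranks: 7->1, 8->2, 11->3, 14->4, 15->5, 19->6, 22->7, 23->8.5, 23->8.5, 24->10, 26->11, 30->12
Step 2: Rank sum for X: R1 = 1 + 4 + 5 + 6 + 8.5 + 10 + 11 + 12 = 57.5.
Step 3: U_X = R1 - n1(n1+1)/2 = 57.5 - 8*9/2 = 57.5 - 36 = 21.5.
       U_Y = n1*n2 - U_X = 32 - 21.5 = 10.5.
Step 4: Ties are present, so use the tie-corrected normal approximation (with continuity correction) for the p-value.
Step 5: p-value = 0.394938; compare to alpha = 0.05. fail to reject H0.

U_X = 21.5, p = 0.394938, fail to reject H0 at alpha = 0.05.


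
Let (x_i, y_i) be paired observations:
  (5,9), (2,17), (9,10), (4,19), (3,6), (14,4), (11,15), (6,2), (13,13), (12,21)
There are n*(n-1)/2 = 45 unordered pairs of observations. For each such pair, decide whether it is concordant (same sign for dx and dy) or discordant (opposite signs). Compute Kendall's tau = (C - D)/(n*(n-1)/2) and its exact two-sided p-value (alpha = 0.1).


Step 1: Enumerate the 45 unordered pairs (i,j) with i<j and classify each by sign(x_j-x_i) * sign(y_j-y_i).
  (1,2):dx=-3,dy=+8->D; (1,3):dx=+4,dy=+1->C; (1,4):dx=-1,dy=+10->D; (1,5):dx=-2,dy=-3->C
  (1,6):dx=+9,dy=-5->D; (1,7):dx=+6,dy=+6->C; (1,8):dx=+1,dy=-7->D; (1,9):dx=+8,dy=+4->C
  (1,10):dx=+7,dy=+12->C; (2,3):dx=+7,dy=-7->D; (2,4):dx=+2,dy=+2->C; (2,5):dx=+1,dy=-11->D
  (2,6):dx=+12,dy=-13->D; (2,7):dx=+9,dy=-2->D; (2,8):dx=+4,dy=-15->D; (2,9):dx=+11,dy=-4->D
  (2,10):dx=+10,dy=+4->C; (3,4):dx=-5,dy=+9->D; (3,5):dx=-6,dy=-4->C; (3,6):dx=+5,dy=-6->D
  (3,7):dx=+2,dy=+5->C; (3,8):dx=-3,dy=-8->C; (3,9):dx=+4,dy=+3->C; (3,10):dx=+3,dy=+11->C
  (4,5):dx=-1,dy=-13->C; (4,6):dx=+10,dy=-15->D; (4,7):dx=+7,dy=-4->D; (4,8):dx=+2,dy=-17->D
  (4,9):dx=+9,dy=-6->D; (4,10):dx=+8,dy=+2->C; (5,6):dx=+11,dy=-2->D; (5,7):dx=+8,dy=+9->C
  (5,8):dx=+3,dy=-4->D; (5,9):dx=+10,dy=+7->C; (5,10):dx=+9,dy=+15->C; (6,7):dx=-3,dy=+11->D
  (6,8):dx=-8,dy=-2->C; (6,9):dx=-1,dy=+9->D; (6,10):dx=-2,dy=+17->D; (7,8):dx=-5,dy=-13->C
  (7,9):dx=+2,dy=-2->D; (7,10):dx=+1,dy=+6->C; (8,9):dx=+7,dy=+11->C; (8,10):dx=+6,dy=+19->C
  (9,10):dx=-1,dy=+8->D
Step 2: C = 22, D = 23, total pairs = 45.
Step 3: tau = (C - D)/(n(n-1)/2) = (22 - 23)/45 = -0.022222.
Step 4: Exact two-sided p-value (enumerate n! = 3628800 permutations of y under H0): p = 1.000000.
Step 5: alpha = 0.1. fail to reject H0.

tau_b = -0.0222 (C=22, D=23), p = 1.000000, fail to reject H0.


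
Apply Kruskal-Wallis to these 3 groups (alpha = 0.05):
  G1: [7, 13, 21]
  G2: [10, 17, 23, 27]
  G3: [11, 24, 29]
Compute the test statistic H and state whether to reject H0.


Step 1: Combine all N = 10 observations and assign midranks.
sorted (value, group, rank): (7,G1,1), (10,G2,2), (11,G3,3), (13,G1,4), (17,G2,5), (21,G1,6), (23,G2,7), (24,G3,8), (27,G2,9), (29,G3,10)
Step 2: Sum ranks within each group.
R_1 = 11 (n_1 = 3)
R_2 = 23 (n_2 = 4)
R_3 = 21 (n_3 = 3)
Step 3: H = 12/(N(N+1)) * sum(R_i^2/n_i) - 3(N+1)
     = 12/(10*11) * (11^2/3 + 23^2/4 + 21^2/3) - 3*11
     = 0.109091 * 319.583 - 33
     = 1.863636.
Step 4: No ties, so H is used without correction.
Step 5: Under H0, H ~ chi^2(2); p-value = 0.393837.
Step 6: alpha = 0.05. fail to reject H0.

H = 1.8636, df = 2, p = 0.393837, fail to reject H0.
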